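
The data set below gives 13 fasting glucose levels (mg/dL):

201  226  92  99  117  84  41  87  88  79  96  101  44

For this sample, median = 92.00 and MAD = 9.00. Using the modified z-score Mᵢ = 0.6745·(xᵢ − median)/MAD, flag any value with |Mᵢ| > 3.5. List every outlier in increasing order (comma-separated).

|Mᵢ| > 3.5 ⇔ |xᵢ − 92.00| > 3.5·9.00/0.6745 = 46.70.
So outliers lie outside [45.30, 138.70].
41: M = -3.82 → outlier.
44: M = -3.60 → outlier.
201: M = 8.17 → outlier.
226: M = 10.04 → outlier.

41, 44, 201, 226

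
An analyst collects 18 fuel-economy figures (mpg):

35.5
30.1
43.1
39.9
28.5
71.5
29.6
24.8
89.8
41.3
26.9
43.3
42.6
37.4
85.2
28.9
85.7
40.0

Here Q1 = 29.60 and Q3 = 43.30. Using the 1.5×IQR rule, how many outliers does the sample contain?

IQR = 13.70; fences at 29.60 − 20.55 = 9.05 and 43.30 + 20.55 = 63.85.
Outside the cutoffs: 71.5, 85.2, 85.7, 89.8.

4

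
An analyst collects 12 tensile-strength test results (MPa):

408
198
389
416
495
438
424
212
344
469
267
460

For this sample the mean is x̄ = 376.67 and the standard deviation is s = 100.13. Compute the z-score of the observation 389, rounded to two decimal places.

0.12

z = (389 − 376.67) / 100.13 = 0.12.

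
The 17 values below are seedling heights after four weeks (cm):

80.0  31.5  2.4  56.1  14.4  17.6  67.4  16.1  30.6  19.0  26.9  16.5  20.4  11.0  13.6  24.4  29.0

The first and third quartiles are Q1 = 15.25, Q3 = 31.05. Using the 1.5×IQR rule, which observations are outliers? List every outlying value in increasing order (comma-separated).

56.1, 67.4, 80.0

IQR = Q3 − Q1 = 31.05 − 15.25 = 15.80.
Lower fence = Q1 − 1.5·IQR = 15.25 − 23.70 = -8.45.
Upper fence = Q3 + 1.5·IQR = 31.05 + 23.70 = 54.75.
56.1 > 54.75 → outlier.
67.4 > 54.75 → outlier.
80.0 > 54.75 → outlier.
All remaining values lie within [-8.45, 54.75].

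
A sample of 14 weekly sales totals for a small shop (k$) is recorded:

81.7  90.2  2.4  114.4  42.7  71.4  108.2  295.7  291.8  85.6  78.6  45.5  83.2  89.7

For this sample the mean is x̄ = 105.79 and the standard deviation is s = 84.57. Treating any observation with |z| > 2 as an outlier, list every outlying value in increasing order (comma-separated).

291.8, 295.7

Cutoffs at x̄ ± 2s: 105.79 ± 2·84.57 = [-63.35, 274.93].
291.8: z = 2.20, |z| > 2 → outlier.
295.7: z = 2.25, |z| > 2 → outlier.
Every other value lies within [-63.35, 274.93].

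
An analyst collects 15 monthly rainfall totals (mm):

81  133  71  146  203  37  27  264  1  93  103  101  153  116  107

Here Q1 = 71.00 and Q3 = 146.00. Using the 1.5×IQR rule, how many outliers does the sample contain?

1

IQR = 75.00; fences at 71.00 − 112.50 = -41.50 and 146.00 + 112.50 = 258.50.
Outside the cutoffs: 264.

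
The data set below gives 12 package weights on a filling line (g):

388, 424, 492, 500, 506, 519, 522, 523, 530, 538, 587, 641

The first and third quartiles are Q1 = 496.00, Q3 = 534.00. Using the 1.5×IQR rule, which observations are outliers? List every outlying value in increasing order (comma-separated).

IQR = Q3 − Q1 = 534.00 − 496.00 = 38.00.
Lower fence = Q1 − 1.5·IQR = 496.00 − 57.00 = 439.00.
Upper fence = Q3 + 1.5·IQR = 534.00 + 57.00 = 591.00.
388 < 439.00 → outlier.
424 < 439.00 → outlier.
641 > 591.00 → outlier.
All remaining values lie within [439.00, 591.00].

388, 424, 641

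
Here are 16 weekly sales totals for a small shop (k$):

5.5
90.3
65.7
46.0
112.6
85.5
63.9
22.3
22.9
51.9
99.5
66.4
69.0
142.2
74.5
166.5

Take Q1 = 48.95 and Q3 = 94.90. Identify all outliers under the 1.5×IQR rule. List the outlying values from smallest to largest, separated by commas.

IQR = Q3 − Q1 = 94.90 − 48.95 = 45.95.
Lower fence = Q1 − 1.5·IQR = 48.95 − 68.925 = -19.975.
Upper fence = Q3 + 1.5·IQR = 94.90 + 68.925 = 163.825.
166.5 > 163.825 → outlier.
All remaining values lie within [-19.975, 163.825].

166.5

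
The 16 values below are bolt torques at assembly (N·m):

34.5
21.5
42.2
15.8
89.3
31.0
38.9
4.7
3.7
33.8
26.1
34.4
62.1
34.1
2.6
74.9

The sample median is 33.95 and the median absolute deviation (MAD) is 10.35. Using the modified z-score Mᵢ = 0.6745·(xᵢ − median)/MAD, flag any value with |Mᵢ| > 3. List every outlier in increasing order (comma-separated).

89.3

|Mᵢ| > 3 ⇔ |xᵢ − 33.95| > 3·10.35/0.6745 = 46.03.
So outliers lie outside [-12.08, 79.98].
89.3: M = 3.61 → outlier.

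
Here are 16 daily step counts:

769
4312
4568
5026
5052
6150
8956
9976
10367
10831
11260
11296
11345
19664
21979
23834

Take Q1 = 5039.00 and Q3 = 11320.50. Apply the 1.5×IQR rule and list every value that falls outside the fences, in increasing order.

21979, 23834

IQR = Q3 − Q1 = 11320.50 − 5039.00 = 6281.50.
Lower fence = Q1 − 1.5·IQR = 5039.00 − 9422.25 = -4383.25.
Upper fence = Q3 + 1.5·IQR = 11320.50 + 9422.25 = 20742.75.
21979 > 20742.75 → outlier.
23834 > 20742.75 → outlier.
All remaining values lie within [-4383.25, 20742.75].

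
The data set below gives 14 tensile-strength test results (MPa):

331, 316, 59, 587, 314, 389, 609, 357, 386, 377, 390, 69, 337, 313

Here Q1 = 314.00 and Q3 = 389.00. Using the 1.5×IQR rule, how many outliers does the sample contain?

IQR = 75.00; fences at 314.00 − 112.50 = 201.50 and 389.00 + 112.50 = 501.50.
Outside the cutoffs: 59, 69, 587, 609.

4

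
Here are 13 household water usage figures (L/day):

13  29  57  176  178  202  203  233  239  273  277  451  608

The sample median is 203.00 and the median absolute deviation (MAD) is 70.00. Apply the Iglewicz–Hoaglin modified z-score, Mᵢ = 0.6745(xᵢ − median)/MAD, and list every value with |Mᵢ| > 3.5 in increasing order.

608

|Mᵢ| > 3.5 ⇔ |xᵢ − 203.00| > 3.5·70.00/0.6745 = 363.23.
So outliers lie outside [-160.23, 566.23].
608: M = 3.90 → outlier.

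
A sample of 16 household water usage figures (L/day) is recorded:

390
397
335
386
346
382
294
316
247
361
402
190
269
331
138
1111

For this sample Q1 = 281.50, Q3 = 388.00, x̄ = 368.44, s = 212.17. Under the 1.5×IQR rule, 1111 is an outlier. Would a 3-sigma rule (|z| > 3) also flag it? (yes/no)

yes

z = (1111 − 368.44) / 212.17 = 3.50.
|z| = 3.50 > 3.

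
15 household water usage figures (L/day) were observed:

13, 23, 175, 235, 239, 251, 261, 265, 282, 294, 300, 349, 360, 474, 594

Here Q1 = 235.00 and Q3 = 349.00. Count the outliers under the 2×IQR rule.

1

IQR = 114.00; fences at 235.00 − 228.00 = 7.00 and 349.00 + 228.00 = 577.00.
Outside the cutoffs: 594.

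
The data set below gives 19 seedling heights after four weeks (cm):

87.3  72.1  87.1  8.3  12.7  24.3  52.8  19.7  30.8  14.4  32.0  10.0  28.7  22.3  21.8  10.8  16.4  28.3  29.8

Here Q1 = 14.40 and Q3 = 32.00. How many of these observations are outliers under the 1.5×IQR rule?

IQR = 17.60; fences at 14.40 − 26.40 = -12.00 and 32.00 + 26.40 = 58.40.
Outside the cutoffs: 72.1, 87.1, 87.3.

3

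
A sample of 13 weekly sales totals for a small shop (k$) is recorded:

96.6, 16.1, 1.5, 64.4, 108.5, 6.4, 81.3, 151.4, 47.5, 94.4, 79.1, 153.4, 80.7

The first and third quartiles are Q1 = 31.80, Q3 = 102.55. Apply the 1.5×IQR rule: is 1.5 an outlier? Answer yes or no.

no

IQR = Q3 − Q1 = 102.55 − 31.80 = 70.75.
Lower fence = Q1 − 1.5·IQR = 31.80 − 106.125 = -74.325.
Upper fence = Q3 + 1.5·IQR = 102.55 + 106.125 = 208.675.
1.5 lies within [-74.325, 208.675].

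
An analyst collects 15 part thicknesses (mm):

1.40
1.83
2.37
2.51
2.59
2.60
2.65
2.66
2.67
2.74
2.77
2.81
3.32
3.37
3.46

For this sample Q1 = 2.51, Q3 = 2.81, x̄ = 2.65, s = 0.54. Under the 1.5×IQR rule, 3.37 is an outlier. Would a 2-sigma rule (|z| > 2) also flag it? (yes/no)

z = (3.37 − 2.65) / 0.54 = 1.33.
|z| = 1.33 ≤ 2.

no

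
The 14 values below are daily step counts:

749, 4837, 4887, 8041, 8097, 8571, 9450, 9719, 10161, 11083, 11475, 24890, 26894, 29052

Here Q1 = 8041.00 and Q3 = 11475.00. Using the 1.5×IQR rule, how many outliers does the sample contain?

4

IQR = 3434.00; fences at 8041.00 − 5151.00 = 2890.00 and 11475.00 + 5151.00 = 16626.00.
Outside the cutoffs: 749, 24890, 26894, 29052.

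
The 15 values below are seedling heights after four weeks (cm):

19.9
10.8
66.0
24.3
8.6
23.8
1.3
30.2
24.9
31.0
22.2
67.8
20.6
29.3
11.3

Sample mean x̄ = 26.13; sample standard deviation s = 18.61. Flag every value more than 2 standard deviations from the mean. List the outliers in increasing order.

Cutoffs at x̄ ± 2s: 26.13 ± 2·18.61 = [-11.09, 63.35].
66.0: z = 2.14, |z| > 2 → outlier.
67.8: z = 2.24, |z| > 2 → outlier.
Every other value lies within [-11.09, 63.35].

66.0, 67.8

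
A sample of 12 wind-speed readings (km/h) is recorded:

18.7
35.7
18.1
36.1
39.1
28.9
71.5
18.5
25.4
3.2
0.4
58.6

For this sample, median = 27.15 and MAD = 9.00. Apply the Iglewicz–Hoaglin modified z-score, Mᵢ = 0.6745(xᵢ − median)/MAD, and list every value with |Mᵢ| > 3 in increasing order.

|Mᵢ| > 3 ⇔ |xᵢ − 27.15| > 3·9.00/0.6745 = 40.03.
So outliers lie outside [-12.88, 67.18].
71.5: M = 3.32 → outlier.

71.5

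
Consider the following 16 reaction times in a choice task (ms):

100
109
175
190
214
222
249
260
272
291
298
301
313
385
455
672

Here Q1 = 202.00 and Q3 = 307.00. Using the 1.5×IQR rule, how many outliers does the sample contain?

1

IQR = 105.00; fences at 202.00 − 157.50 = 44.50 and 307.00 + 157.50 = 464.50.
Outside the cutoffs: 672.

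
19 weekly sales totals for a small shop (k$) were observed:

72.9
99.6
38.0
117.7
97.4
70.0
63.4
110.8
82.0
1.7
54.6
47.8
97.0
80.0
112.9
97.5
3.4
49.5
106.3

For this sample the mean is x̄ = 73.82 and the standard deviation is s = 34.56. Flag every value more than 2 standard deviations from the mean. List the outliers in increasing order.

1.7, 3.4

Cutoffs at x̄ ± 2s: 73.82 ± 2·34.56 = [4.70, 142.94].
1.7: z = -2.09, |z| > 2 → outlier.
3.4: z = -2.04, |z| > 2 → outlier.
Every other value lies within [4.70, 142.94].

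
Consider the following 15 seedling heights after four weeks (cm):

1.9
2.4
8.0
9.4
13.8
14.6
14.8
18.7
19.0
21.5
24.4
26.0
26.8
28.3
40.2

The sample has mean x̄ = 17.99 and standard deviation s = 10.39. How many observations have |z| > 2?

Cutoffs: x̄ ± 2s = [-2.79, 38.77].
Outside the cutoffs: 40.2.

1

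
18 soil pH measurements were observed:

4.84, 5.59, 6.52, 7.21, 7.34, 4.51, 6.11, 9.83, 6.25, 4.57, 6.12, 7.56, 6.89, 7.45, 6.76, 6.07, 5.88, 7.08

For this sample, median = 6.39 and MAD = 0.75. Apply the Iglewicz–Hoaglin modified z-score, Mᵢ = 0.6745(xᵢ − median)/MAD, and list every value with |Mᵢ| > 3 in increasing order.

9.83

|Mᵢ| > 3 ⇔ |xᵢ − 6.39| > 3·0.75/0.6745 = 3.34.
So outliers lie outside [3.05, 9.73].
9.83: M = 3.09 → outlier.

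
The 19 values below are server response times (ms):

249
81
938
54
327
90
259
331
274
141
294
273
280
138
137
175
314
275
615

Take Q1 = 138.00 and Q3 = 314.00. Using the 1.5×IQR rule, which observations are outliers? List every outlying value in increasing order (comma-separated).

615, 938

IQR = Q3 − Q1 = 314.00 − 138.00 = 176.00.
Lower fence = Q1 − 1.5·IQR = 138.00 − 264.00 = -126.00.
Upper fence = Q3 + 1.5·IQR = 314.00 + 264.00 = 578.00.
615 > 578.00 → outlier.
938 > 578.00 → outlier.
All remaining values lie within [-126.00, 578.00].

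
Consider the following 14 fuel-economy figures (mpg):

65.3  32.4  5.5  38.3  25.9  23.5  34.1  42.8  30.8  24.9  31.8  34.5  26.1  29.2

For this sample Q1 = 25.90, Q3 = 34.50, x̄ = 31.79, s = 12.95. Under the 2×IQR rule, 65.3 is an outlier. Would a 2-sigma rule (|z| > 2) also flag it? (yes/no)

yes

z = (65.3 − 31.79) / 12.95 = 2.59.
|z| = 2.59 > 2.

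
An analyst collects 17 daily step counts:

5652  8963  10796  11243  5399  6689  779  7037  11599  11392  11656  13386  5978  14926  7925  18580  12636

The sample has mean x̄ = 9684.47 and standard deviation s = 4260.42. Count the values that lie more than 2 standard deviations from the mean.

Cutoffs: x̄ ± 2s = [1163.63, 18205.31].
Outside the cutoffs: 779, 18580.

2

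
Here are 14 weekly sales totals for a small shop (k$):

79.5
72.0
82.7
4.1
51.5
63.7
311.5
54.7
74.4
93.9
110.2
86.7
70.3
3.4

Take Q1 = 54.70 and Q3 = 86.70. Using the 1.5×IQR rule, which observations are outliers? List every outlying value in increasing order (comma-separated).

IQR = Q3 − Q1 = 86.70 − 54.70 = 32.00.
Lower fence = Q1 − 1.5·IQR = 54.70 − 48.00 = 6.70.
Upper fence = Q3 + 1.5·IQR = 86.70 + 48.00 = 134.70.
3.4 < 6.70 → outlier.
4.1 < 6.70 → outlier.
311.5 > 134.70 → outlier.
All remaining values lie within [6.70, 134.70].

3.4, 4.1, 311.5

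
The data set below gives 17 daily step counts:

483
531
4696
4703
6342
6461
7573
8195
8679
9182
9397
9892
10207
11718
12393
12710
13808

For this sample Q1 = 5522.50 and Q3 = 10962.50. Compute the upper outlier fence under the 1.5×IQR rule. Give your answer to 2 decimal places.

19122.50

IQR = Q3 − Q1 = 10962.50 − 5522.50 = 5440.00.
Lower fence = Q1 − 1.5·IQR = 5522.50 − 8160.00 = -2637.50.
Upper fence = Q3 + 1.5·IQR = 10962.50 + 8160.00 = 19122.50.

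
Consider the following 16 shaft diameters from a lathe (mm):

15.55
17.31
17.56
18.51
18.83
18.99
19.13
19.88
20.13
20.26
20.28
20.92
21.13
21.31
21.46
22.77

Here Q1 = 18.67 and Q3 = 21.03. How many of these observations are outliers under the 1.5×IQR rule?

IQR = 2.36; fences at 18.67 − 3.54 = 15.13 and 21.03 + 3.54 = 24.57.
Every value lies within the cutoffs.

0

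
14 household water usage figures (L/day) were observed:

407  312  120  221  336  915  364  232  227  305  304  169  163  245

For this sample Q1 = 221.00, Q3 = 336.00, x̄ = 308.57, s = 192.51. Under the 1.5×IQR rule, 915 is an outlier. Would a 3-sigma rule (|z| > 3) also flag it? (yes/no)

z = (915 − 308.57) / 192.51 = 3.15.
|z| = 3.15 > 3.

yes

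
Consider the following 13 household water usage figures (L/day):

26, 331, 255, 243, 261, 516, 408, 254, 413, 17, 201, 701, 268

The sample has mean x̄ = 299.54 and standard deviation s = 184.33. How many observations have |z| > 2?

1

Cutoffs: x̄ ± 2s = [-69.12, 668.20].
Outside the cutoffs: 701.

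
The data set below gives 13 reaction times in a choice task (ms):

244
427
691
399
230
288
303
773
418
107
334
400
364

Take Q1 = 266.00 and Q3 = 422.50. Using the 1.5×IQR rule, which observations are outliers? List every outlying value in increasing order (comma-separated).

IQR = Q3 − Q1 = 422.50 − 266.00 = 156.50.
Lower fence = Q1 − 1.5·IQR = 266.00 − 234.75 = 31.25.
Upper fence = Q3 + 1.5·IQR = 422.50 + 234.75 = 657.25.
691 > 657.25 → outlier.
773 > 657.25 → outlier.
All remaining values lie within [31.25, 657.25].

691, 773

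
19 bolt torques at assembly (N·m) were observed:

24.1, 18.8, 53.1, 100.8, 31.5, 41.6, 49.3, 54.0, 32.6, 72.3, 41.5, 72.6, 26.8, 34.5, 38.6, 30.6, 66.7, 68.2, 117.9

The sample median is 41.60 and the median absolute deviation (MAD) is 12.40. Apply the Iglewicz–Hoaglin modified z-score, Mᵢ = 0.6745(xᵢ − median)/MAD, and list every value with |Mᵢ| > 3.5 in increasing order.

117.9

|Mᵢ| > 3.5 ⇔ |xᵢ − 41.60| > 3.5·12.40/0.6745 = 64.34.
So outliers lie outside [-22.74, 105.94].
117.9: M = 4.15 → outlier.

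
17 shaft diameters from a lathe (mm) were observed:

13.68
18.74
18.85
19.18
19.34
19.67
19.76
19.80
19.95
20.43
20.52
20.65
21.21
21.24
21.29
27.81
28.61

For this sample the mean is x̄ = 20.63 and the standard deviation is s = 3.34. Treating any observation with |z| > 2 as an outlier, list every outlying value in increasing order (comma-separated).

13.68, 27.81, 28.61

Cutoffs at x̄ ± 2s: 20.63 ± 2·3.34 = [13.95, 27.31].
13.68: z = -2.08, |z| > 2 → outlier.
27.81: z = 2.15, |z| > 2 → outlier.
28.61: z = 2.39, |z| > 2 → outlier.
Every other value lies within [13.95, 27.31].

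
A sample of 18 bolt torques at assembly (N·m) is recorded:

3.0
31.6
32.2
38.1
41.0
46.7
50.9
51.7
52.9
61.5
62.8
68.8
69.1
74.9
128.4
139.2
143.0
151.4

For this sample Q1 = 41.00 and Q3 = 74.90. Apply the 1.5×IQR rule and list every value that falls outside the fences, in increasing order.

IQR = Q3 − Q1 = 74.90 − 41.00 = 33.90.
Lower fence = Q1 − 1.5·IQR = 41.00 − 50.85 = -9.85.
Upper fence = Q3 + 1.5·IQR = 74.90 + 50.85 = 125.75.
128.4 > 125.75 → outlier.
139.2 > 125.75 → outlier.
143.0 > 125.75 → outlier.
151.4 > 125.75 → outlier.
All remaining values lie within [-9.85, 125.75].

128.4, 139.2, 143.0, 151.4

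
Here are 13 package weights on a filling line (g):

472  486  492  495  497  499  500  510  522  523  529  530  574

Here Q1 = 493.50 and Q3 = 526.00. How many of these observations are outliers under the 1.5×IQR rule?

0

IQR = 32.50; fences at 493.50 − 48.75 = 444.75 and 526.00 + 48.75 = 574.75.
Every value lies within the cutoffs.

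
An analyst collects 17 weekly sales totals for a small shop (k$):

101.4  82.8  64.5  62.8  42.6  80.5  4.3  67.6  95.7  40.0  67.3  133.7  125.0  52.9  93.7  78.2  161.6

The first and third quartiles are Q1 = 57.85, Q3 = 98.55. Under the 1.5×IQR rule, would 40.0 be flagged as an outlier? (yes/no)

IQR = Q3 − Q1 = 98.55 − 57.85 = 40.70.
Lower fence = Q1 − 1.5·IQR = 57.85 − 61.05 = -3.20.
Upper fence = Q3 + 1.5·IQR = 98.55 + 61.05 = 159.60.
40.0 lies within [-3.20, 159.60].

no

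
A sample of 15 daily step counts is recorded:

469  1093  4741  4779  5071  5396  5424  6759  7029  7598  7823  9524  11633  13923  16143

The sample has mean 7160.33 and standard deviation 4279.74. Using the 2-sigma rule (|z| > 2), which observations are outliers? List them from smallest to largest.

Cutoffs at x̄ ± 2s: 7160.33 ± 2·4279.74 = [-1399.15, 15719.81].
16143: z = 2.10, |z| > 2 → outlier.
Every other value lies within [-1399.15, 15719.81].

16143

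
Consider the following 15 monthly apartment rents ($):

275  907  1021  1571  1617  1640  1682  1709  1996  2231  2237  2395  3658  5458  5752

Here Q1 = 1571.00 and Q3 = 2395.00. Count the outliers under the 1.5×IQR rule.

IQR = 824.00; fences at 1571.00 − 1236.00 = 335.00 and 2395.00 + 1236.00 = 3631.00.
Outside the cutoffs: 275, 3658, 5458, 5752.

4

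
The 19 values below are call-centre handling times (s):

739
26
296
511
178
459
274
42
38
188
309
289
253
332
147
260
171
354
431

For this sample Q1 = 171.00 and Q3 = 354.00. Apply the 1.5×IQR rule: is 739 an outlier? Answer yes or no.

yes

IQR = Q3 − Q1 = 354.00 − 171.00 = 183.00.
Lower fence = Q1 − 1.5·IQR = 171.00 − 274.50 = -103.50.
Upper fence = Q3 + 1.5·IQR = 354.00 + 274.50 = 628.50.
739 lies above the upper fence.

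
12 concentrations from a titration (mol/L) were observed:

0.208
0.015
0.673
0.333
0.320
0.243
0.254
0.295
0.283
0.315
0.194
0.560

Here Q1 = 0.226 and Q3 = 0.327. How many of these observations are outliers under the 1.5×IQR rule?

IQR = 0.101; fences at 0.226 − 0.1515 = 0.0745 and 0.327 + 0.1515 = 0.4785.
Outside the cutoffs: 0.015, 0.560, 0.673.

3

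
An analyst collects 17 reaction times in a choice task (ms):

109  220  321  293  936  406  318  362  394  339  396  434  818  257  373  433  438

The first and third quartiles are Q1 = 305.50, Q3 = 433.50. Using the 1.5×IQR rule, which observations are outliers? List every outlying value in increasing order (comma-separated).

IQR = Q3 − Q1 = 433.50 − 305.50 = 128.00.
Lower fence = Q1 − 1.5·IQR = 305.50 − 192.00 = 113.50.
Upper fence = Q3 + 1.5·IQR = 433.50 + 192.00 = 625.50.
109 < 113.50 → outlier.
818 > 625.50 → outlier.
936 > 625.50 → outlier.
All remaining values lie within [113.50, 625.50].

109, 818, 936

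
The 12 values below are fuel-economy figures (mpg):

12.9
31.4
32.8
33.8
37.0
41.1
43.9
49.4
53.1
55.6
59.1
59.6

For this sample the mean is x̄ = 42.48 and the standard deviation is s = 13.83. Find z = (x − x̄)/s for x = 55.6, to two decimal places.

z = (55.6 − 42.48) / 13.83 = 0.95.

0.95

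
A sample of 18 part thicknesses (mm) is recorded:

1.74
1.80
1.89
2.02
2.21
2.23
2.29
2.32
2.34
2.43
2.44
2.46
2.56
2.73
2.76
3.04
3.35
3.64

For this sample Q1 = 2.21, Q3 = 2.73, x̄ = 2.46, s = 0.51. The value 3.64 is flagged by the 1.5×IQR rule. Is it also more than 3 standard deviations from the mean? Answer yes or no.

no

z = (3.64 − 2.46) / 0.51 = 2.31.
|z| = 2.31 ≤ 3.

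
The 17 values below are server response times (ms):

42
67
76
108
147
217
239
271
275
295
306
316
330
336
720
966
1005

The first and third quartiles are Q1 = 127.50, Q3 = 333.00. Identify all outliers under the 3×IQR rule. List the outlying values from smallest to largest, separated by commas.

IQR = Q3 − Q1 = 333.00 − 127.50 = 205.50.
Lower fence = Q1 − 3·IQR = 127.50 − 616.50 = -489.00.
Upper fence = Q3 + 3·IQR = 333.00 + 616.50 = 949.50.
966 > 949.50 → outlier.
1005 > 949.50 → outlier.
All remaining values lie within [-489.00, 949.50].

966, 1005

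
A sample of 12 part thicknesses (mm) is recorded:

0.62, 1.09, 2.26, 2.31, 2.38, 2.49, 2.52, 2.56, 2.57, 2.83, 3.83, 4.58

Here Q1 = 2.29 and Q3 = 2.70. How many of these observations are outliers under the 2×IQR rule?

IQR = 0.41; fences at 2.29 − 0.82 = 1.47 and 2.70 + 0.82 = 3.52.
Outside the cutoffs: 0.62, 1.09, 3.83, 4.58.

4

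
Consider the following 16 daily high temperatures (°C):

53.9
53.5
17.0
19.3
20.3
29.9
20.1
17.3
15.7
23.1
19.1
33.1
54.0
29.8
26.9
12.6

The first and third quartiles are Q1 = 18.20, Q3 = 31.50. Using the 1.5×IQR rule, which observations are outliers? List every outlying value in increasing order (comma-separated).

IQR = Q3 − Q1 = 31.50 − 18.20 = 13.30.
Lower fence = Q1 − 1.5·IQR = 18.20 − 19.95 = -1.75.
Upper fence = Q3 + 1.5·IQR = 31.50 + 19.95 = 51.45.
53.5 > 51.45 → outlier.
53.9 > 51.45 → outlier.
54.0 > 51.45 → outlier.
All remaining values lie within [-1.75, 51.45].

53.5, 53.9, 54.0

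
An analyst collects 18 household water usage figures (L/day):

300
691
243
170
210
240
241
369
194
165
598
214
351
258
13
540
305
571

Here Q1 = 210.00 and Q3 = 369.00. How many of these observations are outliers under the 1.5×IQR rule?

1

IQR = 159.00; fences at 210.00 − 238.50 = -28.50 and 369.00 + 238.50 = 607.50.
Outside the cutoffs: 691.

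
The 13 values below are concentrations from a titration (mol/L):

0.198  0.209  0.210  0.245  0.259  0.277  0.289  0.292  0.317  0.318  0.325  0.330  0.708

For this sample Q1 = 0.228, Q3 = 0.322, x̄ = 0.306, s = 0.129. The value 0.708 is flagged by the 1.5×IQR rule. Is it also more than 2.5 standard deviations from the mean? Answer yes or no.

yes

z = (0.708 − 0.306) / 0.129 = 3.12.
|z| = 3.12 > 2.5.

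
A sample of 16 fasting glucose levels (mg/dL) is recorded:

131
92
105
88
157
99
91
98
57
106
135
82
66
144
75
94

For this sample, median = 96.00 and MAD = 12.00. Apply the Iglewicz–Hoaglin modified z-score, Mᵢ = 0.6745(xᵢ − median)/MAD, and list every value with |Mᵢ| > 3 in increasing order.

|Mᵢ| > 3 ⇔ |xᵢ − 96.00| > 3·12.00/0.6745 = 53.37.
So outliers lie outside [42.63, 149.37].
157: M = 3.43 → outlier.

157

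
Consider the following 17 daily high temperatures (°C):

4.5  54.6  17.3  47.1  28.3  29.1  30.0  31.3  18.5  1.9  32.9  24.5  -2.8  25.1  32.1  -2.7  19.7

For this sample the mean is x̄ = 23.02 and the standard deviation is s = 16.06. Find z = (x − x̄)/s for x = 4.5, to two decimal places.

-1.15

z = (4.5 − 23.02) / 16.06 = -1.15.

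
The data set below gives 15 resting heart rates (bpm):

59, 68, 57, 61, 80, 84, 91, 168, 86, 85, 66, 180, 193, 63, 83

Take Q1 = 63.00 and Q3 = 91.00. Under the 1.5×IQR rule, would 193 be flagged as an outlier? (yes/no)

yes

IQR = Q3 − Q1 = 91.00 − 63.00 = 28.00.
Lower fence = Q1 − 1.5·IQR = 63.00 − 42.00 = 21.00.
Upper fence = Q3 + 1.5·IQR = 91.00 + 42.00 = 133.00.
193 lies above the upper fence.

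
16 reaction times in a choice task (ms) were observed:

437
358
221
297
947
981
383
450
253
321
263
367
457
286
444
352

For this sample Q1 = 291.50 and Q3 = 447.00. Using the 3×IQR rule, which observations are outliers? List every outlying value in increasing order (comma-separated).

947, 981

IQR = Q3 − Q1 = 447.00 − 291.50 = 155.50.
Lower fence = Q1 − 3·IQR = 291.50 − 466.50 = -175.00.
Upper fence = Q3 + 3·IQR = 447.00 + 466.50 = 913.50.
947 > 913.50 → outlier.
981 > 913.50 → outlier.
All remaining values lie within [-175.00, 913.50].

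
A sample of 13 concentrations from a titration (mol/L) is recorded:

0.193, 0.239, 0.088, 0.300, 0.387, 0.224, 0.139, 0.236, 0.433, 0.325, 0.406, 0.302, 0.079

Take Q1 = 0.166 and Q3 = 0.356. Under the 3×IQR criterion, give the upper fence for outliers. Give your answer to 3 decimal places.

0.926

IQR = Q3 − Q1 = 0.356 − 0.166 = 0.190.
Lower fence = Q1 − 3·IQR = 0.166 − 0.570 = -0.404.
Upper fence = Q3 + 3·IQR = 0.356 + 0.570 = 0.926.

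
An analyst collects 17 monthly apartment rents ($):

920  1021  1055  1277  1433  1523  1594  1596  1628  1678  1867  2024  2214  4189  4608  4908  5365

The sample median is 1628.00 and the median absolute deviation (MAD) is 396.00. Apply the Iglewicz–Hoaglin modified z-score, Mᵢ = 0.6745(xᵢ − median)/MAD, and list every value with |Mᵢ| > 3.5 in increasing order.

|Mᵢ| > 3.5 ⇔ |xᵢ − 1628.00| > 3.5·396.00/0.6745 = 2054.86.
So outliers lie outside [-426.86, 3682.86].
4189: M = 4.36 → outlier.
4608: M = 5.08 → outlier.
4908: M = 5.59 → outlier.
5365: M = 6.37 → outlier.

4189, 4608, 4908, 5365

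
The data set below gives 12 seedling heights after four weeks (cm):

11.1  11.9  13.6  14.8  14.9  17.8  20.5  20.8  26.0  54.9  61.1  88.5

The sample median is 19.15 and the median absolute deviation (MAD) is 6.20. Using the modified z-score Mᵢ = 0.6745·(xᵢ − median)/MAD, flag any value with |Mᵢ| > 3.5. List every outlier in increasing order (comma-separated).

54.9, 61.1, 88.5

|Mᵢ| > 3.5 ⇔ |xᵢ − 19.15| > 3.5·6.20/0.6745 = 32.17.
So outliers lie outside [-13.02, 51.32].
54.9: M = 3.89 → outlier.
61.1: M = 4.56 → outlier.
88.5: M = 7.54 → outlier.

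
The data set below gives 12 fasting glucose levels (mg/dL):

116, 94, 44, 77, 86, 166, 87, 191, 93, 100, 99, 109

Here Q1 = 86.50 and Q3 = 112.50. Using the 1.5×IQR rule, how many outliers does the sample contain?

3

IQR = 26.00; fences at 86.50 − 39.00 = 47.50 and 112.50 + 39.00 = 151.50.
Outside the cutoffs: 44, 166, 191.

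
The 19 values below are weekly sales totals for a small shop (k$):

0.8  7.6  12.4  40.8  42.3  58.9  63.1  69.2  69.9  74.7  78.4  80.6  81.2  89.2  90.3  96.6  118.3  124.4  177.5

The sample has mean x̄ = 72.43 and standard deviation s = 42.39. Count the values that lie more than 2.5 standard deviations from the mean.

Cutoffs: x̄ ± 2.5s = [-33.545, 178.405].
Every value lies within the cutoffs.

0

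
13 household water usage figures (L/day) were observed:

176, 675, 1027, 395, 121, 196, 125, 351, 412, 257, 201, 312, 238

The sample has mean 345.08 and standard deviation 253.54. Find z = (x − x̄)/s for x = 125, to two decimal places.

z = (125 − 345.08) / 253.54 = -0.87.

-0.87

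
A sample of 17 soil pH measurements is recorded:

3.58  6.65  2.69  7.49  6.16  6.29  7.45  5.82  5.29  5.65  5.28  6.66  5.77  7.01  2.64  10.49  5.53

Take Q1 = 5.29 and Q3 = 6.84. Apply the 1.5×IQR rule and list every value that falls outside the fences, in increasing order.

2.64, 2.69, 10.49

IQR = Q3 − Q1 = 6.84 − 5.29 = 1.55.
Lower fence = Q1 − 1.5·IQR = 5.29 − 2.325 = 2.965.
Upper fence = Q3 + 1.5·IQR = 6.84 + 2.325 = 9.165.
2.64 < 2.965 → outlier.
2.69 < 2.965 → outlier.
10.49 > 9.165 → outlier.
All remaining values lie within [2.965, 9.165].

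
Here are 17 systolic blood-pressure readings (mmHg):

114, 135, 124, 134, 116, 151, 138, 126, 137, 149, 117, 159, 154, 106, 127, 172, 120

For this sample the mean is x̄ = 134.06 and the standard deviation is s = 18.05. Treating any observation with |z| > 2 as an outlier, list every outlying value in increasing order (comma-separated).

Cutoffs at x̄ ± 2s: 134.06 ± 2·18.05 = [97.96, 170.16].
172: z = 2.10, |z| > 2 → outlier.
Every other value lies within [97.96, 170.16].

172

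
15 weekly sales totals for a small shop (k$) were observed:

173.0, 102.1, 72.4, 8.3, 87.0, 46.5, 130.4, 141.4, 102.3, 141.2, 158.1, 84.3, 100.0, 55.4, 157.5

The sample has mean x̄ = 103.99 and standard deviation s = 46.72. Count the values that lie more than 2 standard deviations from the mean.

1

Cutoffs: x̄ ± 2s = [10.55, 197.43].
Outside the cutoffs: 8.3.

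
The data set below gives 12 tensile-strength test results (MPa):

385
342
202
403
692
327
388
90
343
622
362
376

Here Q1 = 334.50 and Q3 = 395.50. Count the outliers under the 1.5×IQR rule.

IQR = 61.00; fences at 334.50 − 91.50 = 243.00 and 395.50 + 91.50 = 487.00.
Outside the cutoffs: 90, 202, 622, 692.

4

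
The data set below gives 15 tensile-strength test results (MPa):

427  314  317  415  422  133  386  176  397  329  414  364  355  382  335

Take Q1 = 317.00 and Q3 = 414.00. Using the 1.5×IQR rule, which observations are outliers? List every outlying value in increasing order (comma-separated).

IQR = Q3 − Q1 = 414.00 − 317.00 = 97.00.
Lower fence = Q1 − 1.5·IQR = 317.00 − 145.50 = 171.50.
Upper fence = Q3 + 1.5·IQR = 414.00 + 145.50 = 559.50.
133 < 171.50 → outlier.
All remaining values lie within [171.50, 559.50].

133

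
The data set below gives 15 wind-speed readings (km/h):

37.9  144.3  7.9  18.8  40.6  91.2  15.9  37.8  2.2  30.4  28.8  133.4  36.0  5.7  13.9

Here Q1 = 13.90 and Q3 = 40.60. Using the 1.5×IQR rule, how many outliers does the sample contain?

IQR = 26.70; fences at 13.90 − 40.05 = -26.15 and 40.60 + 40.05 = 80.65.
Outside the cutoffs: 91.2, 133.4, 144.3.

3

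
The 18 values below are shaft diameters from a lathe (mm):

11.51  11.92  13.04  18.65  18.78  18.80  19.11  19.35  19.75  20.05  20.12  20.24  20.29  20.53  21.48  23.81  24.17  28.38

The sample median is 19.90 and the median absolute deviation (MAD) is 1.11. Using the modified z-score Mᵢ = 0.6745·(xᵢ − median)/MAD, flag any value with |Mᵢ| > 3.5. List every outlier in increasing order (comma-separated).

11.51, 11.92, 13.04, 28.38

|Mᵢ| > 3.5 ⇔ |xᵢ − 19.90| > 3.5·1.11/0.6745 = 5.76.
So outliers lie outside [14.14, 25.66].
11.51: M = -5.10 → outlier.
11.92: M = -4.85 → outlier.
13.04: M = -4.17 → outlier.
28.38: M = 5.15 → outlier.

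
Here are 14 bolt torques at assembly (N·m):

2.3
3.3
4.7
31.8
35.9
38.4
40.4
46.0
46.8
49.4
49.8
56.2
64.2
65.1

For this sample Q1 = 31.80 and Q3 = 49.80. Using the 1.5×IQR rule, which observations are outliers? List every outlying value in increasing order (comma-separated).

IQR = Q3 − Q1 = 49.80 − 31.80 = 18.00.
Lower fence = Q1 − 1.5·IQR = 31.80 − 27.00 = 4.80.
Upper fence = Q3 + 1.5·IQR = 49.80 + 27.00 = 76.80.
2.3 < 4.80 → outlier.
3.3 < 4.80 → outlier.
4.7 < 4.80 → outlier.
All remaining values lie within [4.80, 76.80].

2.3, 3.3, 4.7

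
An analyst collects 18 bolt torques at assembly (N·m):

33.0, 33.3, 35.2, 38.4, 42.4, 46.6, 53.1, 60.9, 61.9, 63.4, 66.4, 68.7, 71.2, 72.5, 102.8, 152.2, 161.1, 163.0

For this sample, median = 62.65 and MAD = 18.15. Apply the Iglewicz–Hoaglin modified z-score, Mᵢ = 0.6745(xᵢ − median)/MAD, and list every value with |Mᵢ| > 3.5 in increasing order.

161.1, 163.0

|Mᵢ| > 3.5 ⇔ |xᵢ − 62.65| > 3.5·18.15/0.6745 = 94.18.
So outliers lie outside [-31.53, 156.83].
161.1: M = 3.66 → outlier.
163.0: M = 3.73 → outlier.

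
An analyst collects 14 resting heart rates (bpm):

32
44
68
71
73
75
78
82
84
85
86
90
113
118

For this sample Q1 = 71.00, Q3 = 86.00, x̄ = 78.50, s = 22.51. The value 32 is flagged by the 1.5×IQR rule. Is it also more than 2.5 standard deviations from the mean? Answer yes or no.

z = (32 − 78.50) / 22.51 = -2.07.
|z| = 2.07 ≤ 2.5.

no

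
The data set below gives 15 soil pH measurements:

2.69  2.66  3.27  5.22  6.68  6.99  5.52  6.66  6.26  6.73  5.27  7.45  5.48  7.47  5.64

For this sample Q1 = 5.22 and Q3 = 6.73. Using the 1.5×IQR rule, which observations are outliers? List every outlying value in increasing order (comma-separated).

2.66, 2.69

IQR = Q3 − Q1 = 6.73 − 5.22 = 1.51.
Lower fence = Q1 − 1.5·IQR = 5.22 − 2.265 = 2.955.
Upper fence = Q3 + 1.5·IQR = 6.73 + 2.265 = 8.995.
2.66 < 2.955 → outlier.
2.69 < 2.955 → outlier.
All remaining values lie within [2.955, 8.995].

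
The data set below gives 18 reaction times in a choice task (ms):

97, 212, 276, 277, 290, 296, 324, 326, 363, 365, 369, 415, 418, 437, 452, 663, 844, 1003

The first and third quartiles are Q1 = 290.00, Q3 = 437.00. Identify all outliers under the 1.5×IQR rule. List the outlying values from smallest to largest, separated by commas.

IQR = Q3 − Q1 = 437.00 − 290.00 = 147.00.
Lower fence = Q1 − 1.5·IQR = 290.00 − 220.50 = 69.50.
Upper fence = Q3 + 1.5·IQR = 437.00 + 220.50 = 657.50.
663 > 657.50 → outlier.
844 > 657.50 → outlier.
1003 > 657.50 → outlier.
All remaining values lie within [69.50, 657.50].

663, 844, 1003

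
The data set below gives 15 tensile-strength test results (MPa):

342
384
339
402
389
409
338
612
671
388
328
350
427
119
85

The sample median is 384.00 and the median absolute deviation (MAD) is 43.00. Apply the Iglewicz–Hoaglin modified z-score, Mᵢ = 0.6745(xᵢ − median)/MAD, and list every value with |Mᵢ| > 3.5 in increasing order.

|Mᵢ| > 3.5 ⇔ |xᵢ − 384.00| > 3.5·43.00/0.6745 = 223.13.
So outliers lie outside [160.87, 607.13].
85: M = -4.69 → outlier.
119: M = -4.16 → outlier.
612: M = 3.58 → outlier.
671: M = 4.50 → outlier.

85, 119, 612, 671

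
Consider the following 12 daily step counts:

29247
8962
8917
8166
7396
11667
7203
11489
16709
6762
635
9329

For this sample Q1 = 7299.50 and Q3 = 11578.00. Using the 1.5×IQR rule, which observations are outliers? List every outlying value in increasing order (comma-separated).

IQR = Q3 − Q1 = 11578.00 − 7299.50 = 4278.50.
Lower fence = Q1 − 1.5·IQR = 7299.50 − 6417.75 = 881.75.
Upper fence = Q3 + 1.5·IQR = 11578.00 + 6417.75 = 17995.75.
635 < 881.75 → outlier.
29247 > 17995.75 → outlier.
All remaining values lie within [881.75, 17995.75].

635, 29247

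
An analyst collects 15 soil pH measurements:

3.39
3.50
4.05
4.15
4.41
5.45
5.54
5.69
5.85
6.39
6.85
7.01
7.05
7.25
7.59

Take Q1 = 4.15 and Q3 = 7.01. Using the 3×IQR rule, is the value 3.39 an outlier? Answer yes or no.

IQR = Q3 − Q1 = 7.01 − 4.15 = 2.86.
Lower fence = Q1 − 3·IQR = 4.15 − 8.58 = -4.43.
Upper fence = Q3 + 3·IQR = 7.01 + 8.58 = 15.59.
3.39 lies within [-4.43, 15.59].

no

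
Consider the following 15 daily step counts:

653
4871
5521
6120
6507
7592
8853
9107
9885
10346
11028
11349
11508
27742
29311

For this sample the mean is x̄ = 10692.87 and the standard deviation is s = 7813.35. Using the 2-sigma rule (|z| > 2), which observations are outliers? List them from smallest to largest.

27742, 29311

Cutoffs at x̄ ± 2s: 10692.87 ± 2·7813.35 = [-4933.83, 26319.57].
27742: z = 2.18, |z| > 2 → outlier.
29311: z = 2.38, |z| > 2 → outlier.
Every other value lies within [-4933.83, 26319.57].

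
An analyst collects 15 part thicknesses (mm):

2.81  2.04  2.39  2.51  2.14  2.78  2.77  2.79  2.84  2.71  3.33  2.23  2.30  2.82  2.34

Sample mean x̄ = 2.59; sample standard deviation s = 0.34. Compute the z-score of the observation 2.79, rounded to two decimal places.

z = (2.79 − 2.59) / 0.34 = 0.59.

0.59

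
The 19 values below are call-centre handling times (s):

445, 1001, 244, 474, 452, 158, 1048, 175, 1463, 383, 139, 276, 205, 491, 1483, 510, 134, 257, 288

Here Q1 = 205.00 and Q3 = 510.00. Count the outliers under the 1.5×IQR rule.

4

IQR = 305.00; fences at 205.00 − 457.50 = -252.50 and 510.00 + 457.50 = 967.50.
Outside the cutoffs: 1001, 1048, 1463, 1483.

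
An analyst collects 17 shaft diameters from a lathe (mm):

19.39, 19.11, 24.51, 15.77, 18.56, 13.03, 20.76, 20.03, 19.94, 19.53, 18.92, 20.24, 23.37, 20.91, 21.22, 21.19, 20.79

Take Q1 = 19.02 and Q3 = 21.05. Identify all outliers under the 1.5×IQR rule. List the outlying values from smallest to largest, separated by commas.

13.03, 15.77, 24.51

IQR = Q3 − Q1 = 21.05 − 19.02 = 2.03.
Lower fence = Q1 − 1.5·IQR = 19.02 − 3.045 = 15.975.
Upper fence = Q3 + 1.5·IQR = 21.05 + 3.045 = 24.095.
13.03 < 15.975 → outlier.
15.77 < 15.975 → outlier.
24.51 > 24.095 → outlier.
All remaining values lie within [15.975, 24.095].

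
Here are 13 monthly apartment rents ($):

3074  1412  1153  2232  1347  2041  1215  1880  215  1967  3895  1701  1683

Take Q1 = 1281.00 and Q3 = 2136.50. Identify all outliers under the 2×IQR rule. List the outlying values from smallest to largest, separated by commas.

IQR = Q3 − Q1 = 2136.50 − 1281.00 = 855.50.
Lower fence = Q1 − 2·IQR = 1281.00 − 1711.00 = -430.00.
Upper fence = Q3 + 2·IQR = 2136.50 + 1711.00 = 3847.50.
3895 > 3847.50 → outlier.
All remaining values lie within [-430.00, 3847.50].

3895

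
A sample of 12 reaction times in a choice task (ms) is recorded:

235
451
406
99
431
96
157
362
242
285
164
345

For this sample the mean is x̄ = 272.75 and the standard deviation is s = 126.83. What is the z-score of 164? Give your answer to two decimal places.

-0.86

z = (164 − 272.75) / 126.83 = -0.86.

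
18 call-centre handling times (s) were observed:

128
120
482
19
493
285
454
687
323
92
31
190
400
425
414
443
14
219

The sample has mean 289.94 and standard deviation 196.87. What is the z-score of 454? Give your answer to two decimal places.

z = (454 − 289.94) / 196.87 = 0.83.

0.83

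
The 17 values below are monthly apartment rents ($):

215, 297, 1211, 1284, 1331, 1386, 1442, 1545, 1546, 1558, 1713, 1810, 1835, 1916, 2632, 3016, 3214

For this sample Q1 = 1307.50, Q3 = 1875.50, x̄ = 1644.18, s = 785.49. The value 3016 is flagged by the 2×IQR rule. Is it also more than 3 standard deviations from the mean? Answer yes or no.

z = (3016 − 1644.18) / 785.49 = 1.75.
|z| = 1.75 ≤ 3.

no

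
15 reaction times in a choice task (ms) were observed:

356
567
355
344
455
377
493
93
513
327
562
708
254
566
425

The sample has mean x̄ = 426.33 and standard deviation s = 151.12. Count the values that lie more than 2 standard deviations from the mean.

Cutoffs: x̄ ± 2s = [124.09, 728.57].
Outside the cutoffs: 93.

1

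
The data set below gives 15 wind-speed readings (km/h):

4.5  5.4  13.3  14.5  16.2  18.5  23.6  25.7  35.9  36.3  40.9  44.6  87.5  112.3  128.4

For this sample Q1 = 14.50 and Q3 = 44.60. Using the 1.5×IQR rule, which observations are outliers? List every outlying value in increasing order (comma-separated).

112.3, 128.4

IQR = Q3 − Q1 = 44.60 − 14.50 = 30.10.
Lower fence = Q1 − 1.5·IQR = 14.50 − 45.15 = -30.65.
Upper fence = Q3 + 1.5·IQR = 44.60 + 45.15 = 89.75.
112.3 > 89.75 → outlier.
128.4 > 89.75 → outlier.
All remaining values lie within [-30.65, 89.75].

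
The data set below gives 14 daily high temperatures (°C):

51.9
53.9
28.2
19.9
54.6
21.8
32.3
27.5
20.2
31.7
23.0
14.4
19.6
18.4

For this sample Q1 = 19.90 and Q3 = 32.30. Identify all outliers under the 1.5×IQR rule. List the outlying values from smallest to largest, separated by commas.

51.9, 53.9, 54.6

IQR = Q3 − Q1 = 32.30 − 19.90 = 12.40.
Lower fence = Q1 − 1.5·IQR = 19.90 − 18.60 = 1.30.
Upper fence = Q3 + 1.5·IQR = 32.30 + 18.60 = 50.90.
51.9 > 50.90 → outlier.
53.9 > 50.90 → outlier.
54.6 > 50.90 → outlier.
All remaining values lie within [1.30, 50.90].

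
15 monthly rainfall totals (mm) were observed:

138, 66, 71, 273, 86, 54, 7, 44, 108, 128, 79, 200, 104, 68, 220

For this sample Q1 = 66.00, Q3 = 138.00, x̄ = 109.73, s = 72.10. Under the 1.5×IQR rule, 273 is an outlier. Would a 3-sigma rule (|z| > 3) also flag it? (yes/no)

z = (273 − 109.73) / 72.10 = 2.26.
|z| = 2.26 ≤ 3.

no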